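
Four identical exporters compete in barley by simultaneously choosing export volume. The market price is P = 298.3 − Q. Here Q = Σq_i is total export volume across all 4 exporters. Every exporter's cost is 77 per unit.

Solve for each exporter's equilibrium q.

A representative exporter's profit is π_i = q_i(298.3 − Q) − 77q_i, with Q = q_i + Σ_{j≠i} q_j.
First-order condition: 221.3 − 2q_i − Σ_{j≠i} q_j = 0.
In a symmetric equilibrium every exporter chooses the same q, so Σ_{j≠i} q_j = 3q. The condition becomes 221.3 − 5q = 0, giving q = 221.3/5 = 44.26.

44.26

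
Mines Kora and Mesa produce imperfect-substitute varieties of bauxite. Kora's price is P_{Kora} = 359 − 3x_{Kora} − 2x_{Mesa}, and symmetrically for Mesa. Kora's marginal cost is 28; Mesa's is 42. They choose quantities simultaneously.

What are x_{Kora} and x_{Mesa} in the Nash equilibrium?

42.25, 38.75

Mine Kora's profit: π = x_{Kora}(359 − 3x_{Kora} − 2x_{Mesa}) − 28x_{Kora}.
∂π/∂x_{Kora} = 331 − 6x_{Kora} − 2x_{Mesa} = 0 ⇒ x_{Kora} = 331/6 − (1/3)x_{Mesa}.
Similarly x_{Mesa} = 317/6 − (1/3)x_{Kora}.
Substituting the second reaction function into the first: x_{Kora} = 331/6 − (1/3)(317/6 − (1/3)x_{Kora}), which gives (8/9)x_{Kora} = 338/9 ⇒ x_{Kora} = 42.25.
Then x_{Mesa} = 317/6 − (1/3)·42.25 = 38.75.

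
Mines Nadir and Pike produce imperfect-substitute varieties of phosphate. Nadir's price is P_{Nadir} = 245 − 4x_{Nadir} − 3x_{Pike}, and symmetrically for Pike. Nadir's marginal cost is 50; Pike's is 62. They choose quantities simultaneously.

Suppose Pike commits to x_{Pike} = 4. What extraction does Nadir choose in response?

Mine Nadir's profit: π = x_{Nadir}(245 − 4x_{Nadir} − 3x_{Pike}) − 50x_{Nadir}.
∂π/∂x_{Nadir} = 195 − 8x_{Nadir} − 3x_{Pike} = 0 ⇒ x_{Nadir} = 24.375 − 0.375x_{Pike}.
At x_{Pike} = 4: x_{Nadir} = 24.375 − 0.375·4 = 22.875.

22.875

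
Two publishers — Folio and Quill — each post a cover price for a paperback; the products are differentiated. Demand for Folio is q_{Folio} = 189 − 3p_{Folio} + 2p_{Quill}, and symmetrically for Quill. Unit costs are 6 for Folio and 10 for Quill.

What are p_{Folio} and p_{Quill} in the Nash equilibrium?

52.5, 54

Folio's profit: π = (p_{Folio} − 6)(189 − 3p_{Folio} + 2p_{Quill}).
∂π/∂p_{Folio} = 207 − 6p_{Folio} + 2p_{Quill} = 0 ⇒ p_{Folio} = 34.5 + (1/3)p_{Quill}.
Similarly p_{Quill} = 36.5 + (1/3)p_{Folio}.
Plugging p_{Quill} into Folio's best response: p_{Folio} = 34.5 + (1/3)(36.5 + (1/3)p_{Folio}) ⇒ (8/9)p_{Folio} = 140/3, so p_{Folio} = 52.5.
Then p_{Quill} = 36.5 + (1/3)·52.5 = 54.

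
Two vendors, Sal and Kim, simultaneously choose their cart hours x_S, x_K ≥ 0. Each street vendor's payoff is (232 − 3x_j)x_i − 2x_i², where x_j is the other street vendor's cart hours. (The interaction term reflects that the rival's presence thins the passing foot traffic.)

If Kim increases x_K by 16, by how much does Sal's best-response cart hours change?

-12

Sal's payoff is (232 − 3x_K)x_S − 2x_S².
∂π/∂x_S = 232 − 3x_K − 4x_S = 0, so x_S = 58 − 0.75x_K.
The reaction-function slope is −0.75, so a 16-unit rise in x_K moves x_S by −0.75 × 16 = −12. Sal's best response falls — the actions are strategic substitutes.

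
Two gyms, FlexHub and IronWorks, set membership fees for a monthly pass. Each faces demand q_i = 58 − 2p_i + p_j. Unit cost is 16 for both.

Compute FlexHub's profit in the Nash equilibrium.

392

FlexHub's profit: π = (p_{FlexHub} − 16)(58 − 2p_{FlexHub} + p_{IronWorks}).
∂π/∂p_{FlexHub} = 90 − 4p_{FlexHub} + p_{IronWorks} = 0 ⇒ p_{FlexHub} = 22.5 + 0.25p_{IronWorks}.
By symmetry p_{IronWorks} = p_{FlexHub}; substituting into the reaction function, 0.75p_{FlexHub} = 22.5 and p_{FlexHub} = 30.
q_{FlexHub} = 58 − 2·30 + 30 = 28.
Profit = (30 − 16)·28 = 392.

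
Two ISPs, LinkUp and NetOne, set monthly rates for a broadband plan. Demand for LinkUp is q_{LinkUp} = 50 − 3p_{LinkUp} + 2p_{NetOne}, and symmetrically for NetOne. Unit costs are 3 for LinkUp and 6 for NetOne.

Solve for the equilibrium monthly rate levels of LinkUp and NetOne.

LinkUp's profit: π = (p_{LinkUp} − 3)(50 − 3p_{LinkUp} + 2p_{NetOne}).
∂π/∂p_{LinkUp} = 59 − 6p_{LinkUp} + 2p_{NetOne} = 0 ⇒ p_{LinkUp} = 59/6 + (1/3)p_{NetOne}.
Similarly p_{NetOne} = 34/3 + (1/3)p_{LinkUp}.
Plugging p_{NetOne} into LinkUp's best response: p_{LinkUp} = 59/6 + (1/3)(34/3 + (1/3)p_{LinkUp}) ⇒ (8/9)p_{LinkUp} = 245/18, so p_{LinkUp} = 15.3125.
Then p_{NetOne} = 34/3 + (1/3)·15.3125 = 16.4375.

15.3125, 16.4375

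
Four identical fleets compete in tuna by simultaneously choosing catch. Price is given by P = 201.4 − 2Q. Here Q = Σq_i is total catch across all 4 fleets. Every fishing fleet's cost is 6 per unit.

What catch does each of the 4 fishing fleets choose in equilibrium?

19.54

A representative fishing fleet's profit is π_i = q_i(201.4 − 2Q) − 6q_i, with Q = q_i + Σ_{j≠i} q_j.
First-order condition: 195.4 − 4q_i − 2Σ_{j≠i} q_j = 0.
With identical fishing fleets, set every q_j = q: then 195.4 − 4q − 6q = 0, i.e. q = 195.4/10 = 19.54.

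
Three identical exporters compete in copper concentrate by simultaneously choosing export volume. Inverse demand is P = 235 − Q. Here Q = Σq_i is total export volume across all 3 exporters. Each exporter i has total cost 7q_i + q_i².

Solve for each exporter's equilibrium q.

38

A representative exporter's profit is π_i = q_i(235 − Q) − 7q_i − q_i², with Q = q_i + Σ_{j≠i} q_j.
First-order condition: 228 − 4q_i − Σ_{j≠i} q_j = 0.
With identical exporters, set every q_j = q: then 228 − 4q − 2q = 0, i.e. q = 228/6 = 38.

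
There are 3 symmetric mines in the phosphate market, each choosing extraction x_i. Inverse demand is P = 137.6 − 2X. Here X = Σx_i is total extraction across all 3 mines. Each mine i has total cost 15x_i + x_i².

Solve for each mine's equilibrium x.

12.26

A representative mine's profit is π_i = x_i(137.6 − 2X) − 15x_i − x_i², with X = x_i + Σ_{j≠i} x_j.
First-order condition: 122.6 − 6x_i − 2Σ_{j≠i} x_j = 0.
In a symmetric equilibrium every mine chooses the same x, so Σ_{j≠i} x_j = 2x. The condition becomes 122.6 − 10x = 0, giving x = 122.6/10 = 12.26.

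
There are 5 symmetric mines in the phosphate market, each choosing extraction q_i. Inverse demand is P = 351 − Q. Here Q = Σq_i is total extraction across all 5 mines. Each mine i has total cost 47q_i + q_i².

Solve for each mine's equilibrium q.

A representative mine's profit is π_i = q_i(351 − Q) − 47q_i − q_i², with Q = q_i + Σ_{j≠i} q_j.
First-order condition: 304 − 4q_i − Σ_{j≠i} q_j = 0.
Imposing symmetry (q_j = q for all j) turns Σ_{j≠i} q_j into 4q, so 304 = 8q and q = 38.

38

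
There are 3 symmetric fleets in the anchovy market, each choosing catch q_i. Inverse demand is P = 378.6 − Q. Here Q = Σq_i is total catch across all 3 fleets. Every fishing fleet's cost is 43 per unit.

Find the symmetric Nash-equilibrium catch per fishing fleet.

83.9

A representative fishing fleet's profit is π_i = q_i(378.6 − Q) − 43q_i, with Q = q_i + Σ_{j≠i} q_j.
First-order condition: 335.6 − 2q_i − Σ_{j≠i} q_j = 0.
In a symmetric equilibrium every fishing fleet chooses the same q, so Σ_{j≠i} q_j = 2q. The condition becomes 335.6 − 4q = 0, giving q = 335.6/4 = 83.9.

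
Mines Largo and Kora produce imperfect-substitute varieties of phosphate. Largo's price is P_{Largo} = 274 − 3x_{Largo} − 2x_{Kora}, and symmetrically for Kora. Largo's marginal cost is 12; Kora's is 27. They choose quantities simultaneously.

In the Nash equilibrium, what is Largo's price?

113.0625

Mine Largo's profit: π = x_{Largo}(274 − 3x_{Largo} − 2x_{Kora}) − 12x_{Largo}.
∂π/∂x_{Largo} = 262 − 6x_{Largo} − 2x_{Kora} = 0 ⇒ x_{Largo} = 131/3 − (1/3)x_{Kora}.
Similarly x_{Kora} = 247/6 − (1/3)x_{Largo}.
Plugging x_{Kora} into Largo's best response: x_{Largo} = 131/3 − (1/3)(247/6 − (1/3)x_{Largo}) ⇒ (8/9)x_{Largo} = 539/18, so x_{Largo} = 33.6875.
Then x_{Kora} = 247/6 − (1/3)·33.6875 = 29.9375.
P_{Largo} = 274 − 3·33.6875 − 2·29.9375 = 113.0625.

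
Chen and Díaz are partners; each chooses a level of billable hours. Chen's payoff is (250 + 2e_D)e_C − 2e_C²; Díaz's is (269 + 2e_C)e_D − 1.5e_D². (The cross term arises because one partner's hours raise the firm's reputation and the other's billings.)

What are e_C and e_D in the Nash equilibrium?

161, 197

Expanding Chen's payoff: 250e_C + 2e_De_C − 2e_C².
∂π/∂e_C = 250 + 2e_D − 4e_C = 0, so e_C = 62.5 + 0.5e_D.
Likewise for Díaz: e_D = 269/3 + (2/3)e_C.
Substituting the second reaction function into the first: e_C = 62.5 + 0.5(269/3 + (2/3)e_C), which gives (2/3)e_C = 322/3 ⇒ e_C = 161.
Then e_D = 269/3 + (2/3)·161 = 197.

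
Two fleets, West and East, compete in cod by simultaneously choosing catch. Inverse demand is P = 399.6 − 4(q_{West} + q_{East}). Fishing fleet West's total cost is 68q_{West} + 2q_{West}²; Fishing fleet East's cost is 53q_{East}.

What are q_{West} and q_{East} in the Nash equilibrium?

15.83, 35.41

Fishing fleet West's profit: π = q_{West}(399.6 − 4(q_{West} + q_{East})) − 68q_{West} − 2q_{West}².
∂π/∂q_{West} = 331.6 − 12q_{West} − 4q_{East} = 0, so q_{West} = 829/30 − (1/3)q_{East}.
For East: ∂π/∂q_{East} = 346.6 − 8q_{East} − 4q_{West} = 0 ⇒ q_{East} = 43.325 − 0.5q_{West}.
Plugging q_{East} into West's best response: q_{West} = 829/30 − (1/3)(43.325 − 0.5q_{West}) ⇒ (5/6)q_{West} = 1583/120, so q_{West} = 15.83.
Then q_{East} = 43.325 − 0.5·15.83 = 35.41.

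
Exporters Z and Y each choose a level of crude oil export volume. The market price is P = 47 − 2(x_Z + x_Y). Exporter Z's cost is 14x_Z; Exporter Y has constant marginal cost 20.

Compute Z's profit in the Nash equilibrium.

84.5

Exporter Z's profit: π = x_Z(47 − 2(x_Z + x_Y)) − 14x_Z.
∂π/∂x_Z = 33 − 4x_Z − 2x_Y = 0, so x_Z = 8.25 − 0.5x_Y.
By the same steps for Y: x_Y = 6.75 − 0.5x_Z.
Substituting the second reaction function into the first: x_Z = 8.25 − 0.5(6.75 − 0.5x_Z), which gives 0.75x_Z = 4.875 ⇒ x_Z = 6.5.
Then x_Y = 6.75 − 0.5·6.5 = 3.5.
Price P = 47 − 2·10 = 27.
Z's profit: (27 − 14)·6.5 = 84.5.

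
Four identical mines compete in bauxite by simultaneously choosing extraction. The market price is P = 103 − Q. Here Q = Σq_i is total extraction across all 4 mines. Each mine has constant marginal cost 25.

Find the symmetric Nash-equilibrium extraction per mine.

A representative mine's profit is π_i = q_i(103 − Q) − 25q_i, with Q = q_i + Σ_{j≠i} q_j.
First-order condition: 78 − 2q_i − Σ_{j≠i} q_j = 0.
Imposing symmetry (q_j = q for all j) turns Σ_{j≠i} q_j into 3q, so 78 = 5q and q = 15.6.

15.6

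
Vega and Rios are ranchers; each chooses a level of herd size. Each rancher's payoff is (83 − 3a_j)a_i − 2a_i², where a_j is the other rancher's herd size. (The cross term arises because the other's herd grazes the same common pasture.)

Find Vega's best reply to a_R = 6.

Vega's payoff is (83 − 3a_R)a_V − 2a_V².
∂π/∂a_V = 83 − 3a_R − 4a_V = 0, so a_V = 20.75 − 0.75a_R.
At a_R = 6: a_V = 20.75 − 0.75·6 = 16.25.

16.25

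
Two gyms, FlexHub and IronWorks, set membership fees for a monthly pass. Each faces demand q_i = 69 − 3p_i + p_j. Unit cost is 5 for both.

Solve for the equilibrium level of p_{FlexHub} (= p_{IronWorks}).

16.8

FlexHub's profit: π = (p_{FlexHub} − 5)(69 − 3p_{FlexHub} + p_{IronWorks}).
∂π/∂p_{FlexHub} = 84 − 6p_{FlexHub} + p_{IronWorks} = 0 ⇒ p_{FlexHub} = 14 + (1/6)p_{IronWorks}.
The game is symmetric, so in equilibrium p_{IronWorks} = p_{FlexHub}: the reaction function gives (5/6)p_{FlexHub} = 14, hence p_{FlexHub} = 16.8.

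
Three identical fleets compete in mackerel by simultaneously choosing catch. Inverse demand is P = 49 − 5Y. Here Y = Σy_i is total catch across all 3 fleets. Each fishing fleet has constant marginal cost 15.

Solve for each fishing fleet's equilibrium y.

1.7

A representative fishing fleet's profit is π_i = y_i(49 − 5Y) − 15y_i, with Y = y_i + Σ_{j≠i} y_j.
First-order condition: 34 − 10y_i − 5Σ_{j≠i} y_j = 0.
With identical fishing fleets, set every y_j = y: then 34 − 10y − 10y = 0, i.e. y = 34/20 = 1.7.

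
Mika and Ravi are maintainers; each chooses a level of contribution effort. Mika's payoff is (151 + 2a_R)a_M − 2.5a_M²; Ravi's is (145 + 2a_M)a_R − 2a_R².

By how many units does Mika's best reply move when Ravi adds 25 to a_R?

10

Expanding Mika's payoff: 151a_M + 2a_Ra_M − 2.5a_M².
∂π/∂a_M = 151 + 2a_R − 5a_M = 0, so a_M = 30.2 + 0.4a_R.
The reaction-function slope is 0.4, so a 25-unit rise in a_R moves a_M by 0.4 × 25 = 10. Mika's best response rises — the actions are strategic complements.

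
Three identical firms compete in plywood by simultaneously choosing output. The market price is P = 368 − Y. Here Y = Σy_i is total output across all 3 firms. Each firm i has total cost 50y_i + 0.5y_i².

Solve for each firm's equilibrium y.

A representative firm's profit is π_i = y_i(368 − Y) − 50y_i − 0.5y_i², with Y = y_i + Σ_{j≠i} y_j.
First-order condition: 318 − 3y_i − Σ_{j≠i} y_j = 0.
In a symmetric equilibrium every firm chooses the same y, so Σ_{j≠i} y_j = 2y. The condition becomes 318 − 5y = 0, giving y = 318/5 = 63.6.

63.6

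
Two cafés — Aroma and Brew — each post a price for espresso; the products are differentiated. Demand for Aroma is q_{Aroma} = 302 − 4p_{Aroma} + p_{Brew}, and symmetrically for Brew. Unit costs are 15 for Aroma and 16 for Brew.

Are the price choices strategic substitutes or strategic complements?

Aroma's profit: π = (p_{Aroma} − 15)(302 − 4p_{Aroma} + p_{Brew}).
∂π/∂p_{Aroma} = 362 − 8p_{Aroma} + p_{Brew} = 0 ⇒ p_{Aroma} = 45.25 + 0.125p_{Brew}.
The best-response slope dp_{Aroma}/dp_{Brew} = 0.125 > 0: the reaction function is upward-sloping, so the choices are strategic complements.

strategic complements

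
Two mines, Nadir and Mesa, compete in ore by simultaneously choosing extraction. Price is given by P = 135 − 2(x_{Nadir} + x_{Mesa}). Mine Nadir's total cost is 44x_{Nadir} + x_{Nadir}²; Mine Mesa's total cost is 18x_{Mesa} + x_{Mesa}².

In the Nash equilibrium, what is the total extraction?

Mine Nadir's profit: π = x_{Nadir}(135 − 2(x_{Nadir} + x_{Mesa})) − 44x_{Nadir} − x_{Nadir}².
∂π/∂x_{Nadir} = 91 − 6x_{Nadir} − 2x_{Mesa} = 0, so x_{Nadir} = 91/6 − (1/3)x_{Mesa}.
By the same steps for Mesa: x_{Mesa} = 19.5 − (1/3)x_{Nadir}.
Substituting the second reaction function into the first: x_{Nadir} = 91/6 − (1/3)(19.5 − (1/3)x_{Nadir}), which gives (8/9)x_{Nadir} = 26/3 ⇒ x_{Nadir} = 9.75.
Then x_{Mesa} = 19.5 − (1/3)·9.75 = 16.25.
Total extraction: 9.75 + 16.25 = 26.

26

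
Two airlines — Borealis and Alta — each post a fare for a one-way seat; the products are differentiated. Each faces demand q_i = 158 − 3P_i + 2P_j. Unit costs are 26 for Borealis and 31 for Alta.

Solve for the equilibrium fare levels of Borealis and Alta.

Borealis's profit: π = (P_{Borealis} − 26)(158 − 3P_{Borealis} + 2P_{Alta}).
∂π/∂P_{Borealis} = 236 − 6P_{Borealis} + 2P_{Alta} = 0 ⇒ P_{Borealis} = 118/3 + (1/3)P_{Alta}.
Similarly P_{Alta} = 251/6 + (1/3)P_{Borealis}.
Substituting the second reaction function into the first: P_{Borealis} = 118/3 + (1/3)(251/6 + (1/3)P_{Borealis}), which gives (8/9)P_{Borealis} = 959/18 ⇒ P_{Borealis} = 59.9375.
Then P_{Alta} = 251/6 + (1/3)·59.9375 = 61.8125.

59.9375, 61.8125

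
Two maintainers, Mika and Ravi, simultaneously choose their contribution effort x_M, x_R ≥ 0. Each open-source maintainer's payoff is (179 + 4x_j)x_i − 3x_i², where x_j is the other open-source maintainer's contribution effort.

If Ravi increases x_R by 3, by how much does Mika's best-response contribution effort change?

2

Mika's payoff is (179 + 4x_R)x_M − 3x_M².
∂π/∂x_M = 179 + 4x_R − 6x_M = 0, so x_M = 179/6 + (2/3)x_R.
The reaction-function slope is 2/3, so a 3-unit rise in x_R moves x_M by 2/3 × 3 = 2. Mika's best response rises — the actions are strategic complements.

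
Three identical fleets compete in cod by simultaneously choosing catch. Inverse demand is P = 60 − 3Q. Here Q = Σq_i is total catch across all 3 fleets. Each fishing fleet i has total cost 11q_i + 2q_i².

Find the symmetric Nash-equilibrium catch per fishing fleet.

A representative fishing fleet's profit is π_i = q_i(60 − 3Q) − 11q_i − 2q_i², with Q = q_i + Σ_{j≠i} q_j.
First-order condition: 49 − 10q_i − 3Σ_{j≠i} q_j = 0.
With identical fishing fleets, set every q_j = q: then 49 − 10q − 6q = 0, i.e. q = 49/16 = 3.0625.

3.0625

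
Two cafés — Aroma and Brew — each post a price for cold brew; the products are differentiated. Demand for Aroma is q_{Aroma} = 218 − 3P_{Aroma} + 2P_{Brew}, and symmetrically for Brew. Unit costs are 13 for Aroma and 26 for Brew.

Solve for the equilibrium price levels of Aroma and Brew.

66.6875, 71.5625

Aroma's profit: π = (P_{Aroma} − 13)(218 − 3P_{Aroma} + 2P_{Brew}).
∂π/∂P_{Aroma} = 257 − 6P_{Aroma} + 2P_{Brew} = 0 ⇒ P_{Aroma} = 257/6 + (1/3)P_{Brew}.
Similarly P_{Brew} = 148/3 + (1/3)P_{Aroma}.
Substituting the second reaction function into the first: P_{Aroma} = 257/6 + (1/3)(148/3 + (1/3)P_{Aroma}), which gives (8/9)P_{Aroma} = 1067/18 ⇒ P_{Aroma} = 66.6875.
Then P_{Brew} = 148/3 + (1/3)·66.6875 = 71.5625.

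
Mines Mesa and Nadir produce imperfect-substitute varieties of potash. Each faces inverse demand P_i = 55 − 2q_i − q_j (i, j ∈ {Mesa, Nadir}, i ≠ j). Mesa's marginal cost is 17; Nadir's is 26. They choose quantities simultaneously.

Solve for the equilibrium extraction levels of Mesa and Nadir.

Mine Mesa's profit: π = q_{Mesa}(55 − 2q_{Mesa} − q_{Nadir}) − 17q_{Mesa}.
∂π/∂q_{Mesa} = 38 − 4q_{Mesa} − q_{Nadir} = 0 ⇒ q_{Mesa} = 9.5 − 0.25q_{Nadir}.
Similarly q_{Nadir} = 7.25 − 0.25q_{Mesa}.
Solving the two reaction functions simultaneously: (1 − (−0.25)(−0.25))q_{Mesa} = 9.5 − 0.25·7.25, so 0.9375q_{Mesa} = 7.6875 and q_{Mesa} = 8.2.
Then q_{Nadir} = 7.25 − 0.25·8.2 = 5.2.

8.2, 5.2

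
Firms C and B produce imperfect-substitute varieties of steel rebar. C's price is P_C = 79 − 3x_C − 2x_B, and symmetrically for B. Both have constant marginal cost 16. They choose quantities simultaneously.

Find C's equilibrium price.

39.625

Firm C's profit: π = x_C(79 − 3x_C − 2x_B) − 16x_C.
∂π/∂x_C = 63 − 6x_C − 2x_B = 0 ⇒ x_C = 10.5 − (1/3)x_B.
By symmetry x_B = x_C; substituting into the reaction function, (4/3)x_C = 10.5 and x_C = 7.875.
P_C = 79 − 3·7.875 − 2·7.875 = 39.625.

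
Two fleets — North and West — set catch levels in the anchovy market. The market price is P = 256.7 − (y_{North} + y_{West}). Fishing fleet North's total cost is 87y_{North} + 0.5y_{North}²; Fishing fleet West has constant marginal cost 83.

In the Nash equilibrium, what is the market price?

153.28

Fishing fleet North's profit: π = y_{North}(256.7 − (y_{North} + y_{West})) − 87y_{North} − 0.5y_{North}².
∂π/∂y_{North} = 169.7 − 3y_{North} − y_{West} = 0, so y_{North} = 1697/30 − (1/3)y_{West}.
For West: ∂π/∂y_{West} = 173.7 − 2y_{West} − y_{North} = 0 ⇒ y_{West} = 86.85 − 0.5y_{North}.
Solving the two reaction functions simultaneously: (1 − (−1/3)(−0.5))y_{North} = 1697/30 − (1/3)·86.85, so (5/6)y_{North} = 1657/60 and y_{North} = 33.14.
Then y_{West} = 86.85 − 0.5·33.14 = 70.28.
Equilibrium price: P = 256.7 − 103.42 = 153.28.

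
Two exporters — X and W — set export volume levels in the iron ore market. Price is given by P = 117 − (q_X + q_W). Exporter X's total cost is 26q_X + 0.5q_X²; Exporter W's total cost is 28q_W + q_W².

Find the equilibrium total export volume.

Exporter X's profit: π = q_X(117 − (q_X + q_W)) − 26q_X − 0.5q_X².
∂π/∂q_X = 91 − 3q_X − q_W = 0, so q_X = 91/3 − (1/3)q_W.
For W: ∂π/∂q_W = 89 − 4q_W − q_X = 0 ⇒ q_W = 22.25 − 0.25q_X.
Plugging q_W into X's best response: q_X = 91/3 − (1/3)(22.25 − 0.25q_X) ⇒ (11/12)q_X = 275/12, so q_X = 25.
Then q_W = 22.25 − 0.25·25 = 16.
Total export volume: 25 + 16 = 41.

41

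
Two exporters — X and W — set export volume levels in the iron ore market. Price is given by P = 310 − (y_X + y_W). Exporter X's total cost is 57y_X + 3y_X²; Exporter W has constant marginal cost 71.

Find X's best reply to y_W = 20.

29.125

Exporter X's profit: π = y_X(310 − (y_X + y_W)) − 57y_X − 3y_X².
∂π/∂y_X = 253 − 8y_X − y_W = 0, so y_X = 31.625 − 0.125y_W.
At y_W = 20: y_X = 31.625 − 0.125·20 = 29.125.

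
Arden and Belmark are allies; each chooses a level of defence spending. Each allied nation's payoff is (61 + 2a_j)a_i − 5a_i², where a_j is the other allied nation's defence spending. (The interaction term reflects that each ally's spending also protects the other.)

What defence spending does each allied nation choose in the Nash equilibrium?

7.625

Arden's payoff is (61 + 2a_B)a_A − 5a_A².
∂π/∂a_A = 61 + 2a_B − 10a_A = 0, so a_A = 6.1 + 0.2a_B.
Setting a_A = a_B in the reaction function: a_A = 6.1 + 0.2a_A, so a_A = 6.1 / 0.8 = 7.625.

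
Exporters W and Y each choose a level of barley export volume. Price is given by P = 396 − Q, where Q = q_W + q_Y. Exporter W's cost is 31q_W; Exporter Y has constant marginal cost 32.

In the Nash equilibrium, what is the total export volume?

Exporter W's profit: π = q_W(396 − (q_W + q_Y)) − 31q_W.
∂π/∂q_W = 365 − 2q_W − q_Y = 0, so q_W = 182.5 − 0.5q_Y.
By the same steps for Y: q_Y = 182 − 0.5q_W.
Plugging q_Y into W's best response: q_W = 182.5 − 0.5(182 − 0.5q_W) ⇒ 0.75q_W = 91.5, so q_W = 122.
Then q_Y = 182 − 0.5·122 = 121.
Total export volume: 122 + 121 = 243.

243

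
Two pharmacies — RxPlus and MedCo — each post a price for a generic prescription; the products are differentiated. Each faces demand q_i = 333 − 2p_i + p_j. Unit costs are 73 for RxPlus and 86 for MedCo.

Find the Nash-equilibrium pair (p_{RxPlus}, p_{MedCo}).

RxPlus's profit: π = (p_{RxPlus} − 73)(333 − 2p_{RxPlus} + p_{MedCo}).
∂π/∂p_{RxPlus} = 479 − 4p_{RxPlus} + p_{MedCo} = 0 ⇒ p_{RxPlus} = 119.75 + 0.25p_{MedCo}.
Similarly p_{MedCo} = 126.25 + 0.25p_{RxPlus}.
Plugging p_{MedCo} into RxPlus's best response: p_{RxPlus} = 119.75 + 0.25(126.25 + 0.25p_{RxPlus}) ⇒ 0.9375p_{RxPlus} = 151.3125, so p_{RxPlus} = 161.4.
Then p_{MedCo} = 126.25 + 0.25·161.4 = 166.6.

161.4, 166.6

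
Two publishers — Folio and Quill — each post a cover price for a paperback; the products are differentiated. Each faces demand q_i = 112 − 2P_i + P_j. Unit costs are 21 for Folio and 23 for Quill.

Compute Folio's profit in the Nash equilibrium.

Folio's profit: π = (P_{Folio} − 21)(112 − 2P_{Folio} + P_{Quill}).
∂π/∂P_{Folio} = 154 − 4P_{Folio} + P_{Quill} = 0 ⇒ P_{Folio} = 38.5 + 0.25P_{Quill}.
Similarly P_{Quill} = 39.5 + 0.25P_{Folio}.
Substituting the second reaction function into the first: P_{Folio} = 38.5 + 0.25(39.5 + 0.25P_{Folio}), which gives 0.9375P_{Folio} = 48.375 ⇒ P_{Folio} = 51.6.
Then P_{Quill} = 39.5 + 0.25·51.6 = 52.4.
q_{Folio} = 112 − 2·51.6 + 52.4 = 61.2.
Profit = (51.6 − 21)·61.2 = 1872.72.

1872.72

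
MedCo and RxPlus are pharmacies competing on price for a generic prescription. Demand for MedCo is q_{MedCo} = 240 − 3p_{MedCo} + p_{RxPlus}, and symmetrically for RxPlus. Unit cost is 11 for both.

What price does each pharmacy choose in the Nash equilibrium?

54.6

MedCo's profit: π = (p_{MedCo} − 11)(240 − 3p_{MedCo} + p_{RxPlus}).
∂π/∂p_{MedCo} = 273 − 6p_{MedCo} + p_{RxPlus} = 0 ⇒ p_{MedCo} = 45.5 + (1/6)p_{RxPlus}.
Setting p_{MedCo} = p_{RxPlus} in the reaction function: p_{MedCo} = 45.5 + (1/6)p_{MedCo}, so p_{MedCo} = 45.5 / (5/6) = 54.6.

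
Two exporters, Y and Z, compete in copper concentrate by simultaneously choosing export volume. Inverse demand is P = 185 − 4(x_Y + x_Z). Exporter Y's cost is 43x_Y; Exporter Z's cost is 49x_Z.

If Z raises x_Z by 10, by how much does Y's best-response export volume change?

Exporter Y's profit: π = x_Y(185 − 4(x_Y + x_Z)) − 43x_Y.
∂π/∂x_Y = 142 − 8x_Y − 4x_Z = 0, so x_Y = 17.75 − 0.5x_Z.
The reaction-function slope is −0.5, so a 10-unit rise in x_Z moves x_Y by −0.5 × 10 = −5. Y's best response falls — the actions are strategic substitutes.

-5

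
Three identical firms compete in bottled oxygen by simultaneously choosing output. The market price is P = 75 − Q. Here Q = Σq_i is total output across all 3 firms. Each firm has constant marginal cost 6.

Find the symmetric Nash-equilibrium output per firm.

17.25

A representative firm's profit is π_i = q_i(75 − Q) − 6q_i, with Q = q_i + Σ_{j≠i} q_j.
First-order condition: 69 − 2q_i − Σ_{j≠i} q_j = 0.
With identical firms, set every q_j = q: then 69 − 2q − 2q = 0, i.e. q = 69/4 = 17.25.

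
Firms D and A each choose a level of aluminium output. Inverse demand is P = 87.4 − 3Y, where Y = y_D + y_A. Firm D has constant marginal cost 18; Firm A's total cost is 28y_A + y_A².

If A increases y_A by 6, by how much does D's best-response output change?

-3

Firm D's profit: π = y_D(87.4 − 3(y_D + y_A)) − 18y_D.
∂π/∂y_D = 69.4 − 6y_D − 3y_A = 0, so y_D = 347/30 − 0.5y_A.
The reaction-function slope is −0.5, so a 6-unit rise in y_A moves y_D by −0.5 × 6 = −3. D's best response falls — the actions are strategic substitutes.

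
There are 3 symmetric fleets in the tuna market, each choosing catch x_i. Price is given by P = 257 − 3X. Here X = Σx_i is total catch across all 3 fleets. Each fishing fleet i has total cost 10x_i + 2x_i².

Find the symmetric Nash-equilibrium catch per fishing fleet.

15.4375

A representative fishing fleet's profit is π_i = x_i(257 − 3X) − 10x_i − 2x_i², with X = x_i + Σ_{j≠i} x_j.
First-order condition: 247 − 10x_i − 3Σ_{j≠i} x_j = 0.
Imposing symmetry (x_j = x for all j) turns Σ_{j≠i} x_j into 2x, so 247 = 16x and x = 15.4375.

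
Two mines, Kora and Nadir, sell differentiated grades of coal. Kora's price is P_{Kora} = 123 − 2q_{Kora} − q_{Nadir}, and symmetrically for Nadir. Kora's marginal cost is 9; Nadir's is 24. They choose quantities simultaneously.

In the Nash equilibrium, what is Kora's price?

Mine Kora's profit: π = q_{Kora}(123 − 2q_{Kora} − q_{Nadir}) − 9q_{Kora}.
∂π/∂q_{Kora} = 114 − 4q_{Kora} − q_{Nadir} = 0 ⇒ q_{Kora} = 28.5 − 0.25q_{Nadir}.
Similarly q_{Nadir} = 24.75 − 0.25q_{Kora}.
Solving the two reaction functions simultaneously: (1 − (−0.25)(−0.25))q_{Kora} = 28.5 − 0.25·24.75, so 0.9375q_{Kora} = 22.3125 and q_{Kora} = 23.8.
Then q_{Nadir} = 24.75 − 0.25·23.8 = 18.8.
P_{Kora} = 123 − 2·23.8 − 18.8 = 56.6.

56.6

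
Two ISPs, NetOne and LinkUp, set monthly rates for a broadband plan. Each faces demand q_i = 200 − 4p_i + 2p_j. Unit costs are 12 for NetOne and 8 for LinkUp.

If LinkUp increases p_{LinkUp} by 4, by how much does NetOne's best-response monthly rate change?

1

NetOne's profit: π = (p_{NetOne} − 12)(200 − 4p_{NetOne} + 2p_{LinkUp}).
∂π/∂p_{NetOne} = 248 − 8p_{NetOne} + 2p_{LinkUp} = 0 ⇒ p_{NetOne} = 31 + 0.25p_{LinkUp}.
The reaction-function slope is 0.25, so a 4-unit rise in p_{LinkUp} moves p_{NetOne} by 0.25 × 4 = 1. NetOne's best response rises — the actions are strategic complements.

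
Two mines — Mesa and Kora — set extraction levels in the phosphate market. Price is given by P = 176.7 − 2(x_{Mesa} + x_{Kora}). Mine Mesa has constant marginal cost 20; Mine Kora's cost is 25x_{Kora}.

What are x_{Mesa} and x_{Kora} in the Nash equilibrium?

Mine Mesa's profit: π = x_{Mesa}(176.7 − 2(x_{Mesa} + x_{Kora})) − 20x_{Mesa}.
∂π/∂x_{Mesa} = 156.7 − 4x_{Mesa} − 2x_{Kora} = 0, so x_{Mesa} = 39.175 − 0.5x_{Kora}.
By the same steps for Kora: x_{Kora} = 37.925 − 0.5x_{Mesa}.
Solving the two reaction functions simultaneously: (1 − (−0.5)(−0.5))x_{Mesa} = 39.175 − 0.5·37.925, so 0.75x_{Mesa} = 20.2125 and x_{Mesa} = 26.95.
Then x_{Kora} = 37.925 − 0.5·26.95 = 24.45.

26.95, 24.45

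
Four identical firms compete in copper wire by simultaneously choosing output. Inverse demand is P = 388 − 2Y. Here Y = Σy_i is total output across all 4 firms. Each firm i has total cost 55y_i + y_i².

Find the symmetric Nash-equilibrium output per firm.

A representative firm's profit is π_i = y_i(388 − 2Y) − 55y_i − y_i², with Y = y_i + Σ_{j≠i} y_j.
First-order condition: 333 − 6y_i − 2Σ_{j≠i} y_j = 0.
In a symmetric equilibrium every firm chooses the same y, so Σ_{j≠i} y_j = 3y. The condition becomes 333 − 12y = 0, giving y = 333/12 = 27.75.

27.75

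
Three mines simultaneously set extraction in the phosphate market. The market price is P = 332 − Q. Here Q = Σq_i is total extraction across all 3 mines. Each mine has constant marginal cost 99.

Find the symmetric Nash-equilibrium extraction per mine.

A representative mine's profit is π_i = q_i(332 − Q) − 99q_i, with Q = q_i + Σ_{j≠i} q_j.
First-order condition: 233 − 2q_i − Σ_{j≠i} q_j = 0.
In a symmetric equilibrium every mine chooses the same q, so Σ_{j≠i} q_j = 2q. The condition becomes 233 − 4q = 0, giving q = 233/4 = 58.25.

58.25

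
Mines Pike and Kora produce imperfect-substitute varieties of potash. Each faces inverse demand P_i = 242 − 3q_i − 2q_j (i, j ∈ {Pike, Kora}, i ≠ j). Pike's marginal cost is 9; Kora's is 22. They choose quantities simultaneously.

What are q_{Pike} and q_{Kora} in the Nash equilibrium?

29.9375, 26.6875

Mine Pike's profit: π = q_{Pike}(242 − 3q_{Pike} − 2q_{Kora}) − 9q_{Pike}.
∂π/∂q_{Pike} = 233 − 6q_{Pike} − 2q_{Kora} = 0 ⇒ q_{Pike} = 233/6 − (1/3)q_{Kora}.
Similarly q_{Kora} = 110/3 − (1/3)q_{Pike}.
Solving the two reaction functions simultaneously: (1 − (−1/3)(−1/3))q_{Pike} = 233/6 − (1/3)·(110/3), so (8/9)q_{Pike} = 479/18 and q_{Pike} = 29.9375.
Then q_{Kora} = 110/3 − (1/3)·29.9375 = 26.6875.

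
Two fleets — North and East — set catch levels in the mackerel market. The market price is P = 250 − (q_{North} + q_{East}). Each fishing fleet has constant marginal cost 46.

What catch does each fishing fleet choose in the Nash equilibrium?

Fishing fleet North's profit: π = q_{North}(250 − (q_{North} + q_{East})) − 46q_{North}.
∂π/∂q_{North} = 204 − 2q_{North} − q_{East} = 0, so q_{North} = 102 − 0.5q_{East}.
The game is symmetric, so in equilibrium q_{East} = q_{North}: the reaction function gives 1.5q_{North} = 102, hence q_{North} = 68.

68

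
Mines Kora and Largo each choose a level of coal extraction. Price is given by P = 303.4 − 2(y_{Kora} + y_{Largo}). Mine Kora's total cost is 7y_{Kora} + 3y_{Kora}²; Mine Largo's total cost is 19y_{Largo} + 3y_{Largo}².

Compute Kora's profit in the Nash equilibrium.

Mine Kora's profit: π = y_{Kora}(303.4 − 2(y_{Kora} + y_{Largo})) − 7y_{Kora} − 3y_{Kora}².
∂π/∂y_{Kora} = 296.4 − 10y_{Kora} − 2y_{Largo} = 0, so y_{Kora} = 29.64 − 0.2y_{Largo}.
By the same steps for Largo: y_{Largo} = 28.44 − 0.2y_{Kora}.
Plugging y_{Largo} into Kora's best response: y_{Kora} = 29.64 − 0.2(28.44 − 0.2y_{Kora}) ⇒ 0.96y_{Kora} = 23.952, so y_{Kora} = 24.95.
Then y_{Largo} = 28.44 − 0.2·24.95 = 23.45.
Price P = 303.4 − 2·48.4 = 206.6.
Kora's profit: (206.6 − 7)·24.95 − 3(24.95)² = 3112.5125.

3112.5125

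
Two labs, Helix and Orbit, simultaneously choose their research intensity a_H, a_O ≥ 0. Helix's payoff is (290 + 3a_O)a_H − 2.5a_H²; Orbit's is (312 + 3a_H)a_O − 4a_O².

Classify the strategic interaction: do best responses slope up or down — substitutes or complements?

strategic complements

Expanding Helix's payoff: 290a_H + 3a_Oa_H − 2.5a_H².
∂π/∂a_H = 290 + 3a_O − 5a_H = 0, so a_H = 58 + 0.6a_O.
The best-response slope da_H/da_O = 0.6 > 0: the reaction function is upward-sloping, so the choices are strategic complements.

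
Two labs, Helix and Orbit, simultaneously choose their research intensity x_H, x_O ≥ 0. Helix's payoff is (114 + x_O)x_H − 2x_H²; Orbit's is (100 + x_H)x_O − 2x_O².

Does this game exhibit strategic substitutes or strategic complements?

strategic complements

Expanding Helix's payoff: 114x_H + x_Ox_H − 2x_H².
∂π/∂x_H = 114 + x_O − 4x_H = 0, so x_H = 28.5 + 0.25x_O.
The best-response slope dx_H/dx_O = 0.25 > 0: the reaction function is upward-sloping, so the choices are strategic complements.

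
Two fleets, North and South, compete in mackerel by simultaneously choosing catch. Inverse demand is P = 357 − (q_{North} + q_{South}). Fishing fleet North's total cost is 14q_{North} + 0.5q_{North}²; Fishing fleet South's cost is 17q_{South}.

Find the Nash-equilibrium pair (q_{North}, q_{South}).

69.2, 135.4

Fishing fleet North's profit: π = q_{North}(357 − (q_{North} + q_{South})) − 14q_{North} − 0.5q_{North}².
∂π/∂q_{North} = 343 − 3q_{North} − q_{South} = 0, so q_{North} = 343/3 − (1/3)q_{South}.
For South: ∂π/∂q_{South} = 340 − 2q_{South} − q_{North} = 0 ⇒ q_{South} = 170 − 0.5q_{North}.
Substituting the second reaction function into the first: q_{North} = 343/3 − (1/3)(170 − 0.5q_{North}), which gives (5/6)q_{North} = 173/3 ⇒ q_{North} = 69.2.
Then q_{South} = 170 − 0.5·69.2 = 135.4.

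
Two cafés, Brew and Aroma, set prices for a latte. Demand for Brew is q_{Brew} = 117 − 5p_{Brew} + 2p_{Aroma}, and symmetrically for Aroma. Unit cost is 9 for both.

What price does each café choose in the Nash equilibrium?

Brew's profit: π = (p_{Brew} − 9)(117 − 5p_{Brew} + 2p_{Aroma}).
∂π/∂p_{Brew} = 162 − 10p_{Brew} + 2p_{Aroma} = 0 ⇒ p_{Brew} = 16.2 + 0.2p_{Aroma}.
The game is symmetric, so in equilibrium p_{Aroma} = p_{Brew}: the reaction function gives 0.8p_{Brew} = 16.2, hence p_{Brew} = 20.25.

20.25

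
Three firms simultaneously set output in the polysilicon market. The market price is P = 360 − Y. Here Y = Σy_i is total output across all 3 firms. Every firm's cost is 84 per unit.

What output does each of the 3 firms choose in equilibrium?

69

A representative firm's profit is π_i = y_i(360 − Y) − 84y_i, with Y = y_i + Σ_{j≠i} y_j.
First-order condition: 276 − 2y_i − Σ_{j≠i} y_j = 0.
With identical firms, set every y_j = y: then 276 − 2y − 2y = 0, i.e. y = 276/4 = 69.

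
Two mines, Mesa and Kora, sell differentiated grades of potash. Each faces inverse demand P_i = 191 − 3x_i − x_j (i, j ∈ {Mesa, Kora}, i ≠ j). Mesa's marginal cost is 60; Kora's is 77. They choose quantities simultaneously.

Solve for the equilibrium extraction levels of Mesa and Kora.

Mine Mesa's profit: π = x_{Mesa}(191 − 3x_{Mesa} − x_{Kora}) − 60x_{Mesa}.
∂π/∂x_{Mesa} = 131 − 6x_{Mesa} − x_{Kora} = 0 ⇒ x_{Mesa} = 131/6 − (1/6)x_{Kora}.
Similarly x_{Kora} = 19 − (1/6)x_{Mesa}.
Plugging x_{Kora} into Mesa's best response: x_{Mesa} = 131/6 − (1/6)(19 − (1/6)x_{Mesa}) ⇒ (35/36)x_{Mesa} = 56/3, so x_{Mesa} = 19.2.
Then x_{Kora} = 19 − (1/6)·19.2 = 15.8.

19.2, 15.8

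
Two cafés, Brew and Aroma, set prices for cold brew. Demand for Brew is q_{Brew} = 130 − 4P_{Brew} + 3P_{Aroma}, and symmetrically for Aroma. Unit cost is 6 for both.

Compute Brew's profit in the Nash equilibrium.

2460.16

Brew's profit: π = (P_{Brew} − 6)(130 − 4P_{Brew} + 3P_{Aroma}).
∂π/∂P_{Brew} = 154 − 8P_{Brew} + 3P_{Aroma} = 0 ⇒ P_{Brew} = 19.25 + 0.375P_{Aroma}.
Setting P_{Brew} = P_{Aroma} in the reaction function: P_{Brew} = 19.25 + 0.375P_{Brew}, so P_{Brew} = 19.25 / 0.625 = 30.8.
q_{Brew} = 130 − 4·30.8 + 3·30.8 = 99.2.
Profit = (30.8 − 6)·99.2 = 2460.16.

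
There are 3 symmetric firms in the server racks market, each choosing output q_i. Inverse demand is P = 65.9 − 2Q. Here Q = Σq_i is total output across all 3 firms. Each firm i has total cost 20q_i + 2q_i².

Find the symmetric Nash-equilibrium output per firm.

3.825

A representative firm's profit is π_i = q_i(65.9 − 2Q) − 20q_i − 2q_i², with Q = q_i + Σ_{j≠i} q_j.
First-order condition: 45.9 − 8q_i − 2Σ_{j≠i} q_j = 0.
Imposing symmetry (q_j = q for all j) turns Σ_{j≠i} q_j into 2q, so 45.9 = 12q and q = 3.825.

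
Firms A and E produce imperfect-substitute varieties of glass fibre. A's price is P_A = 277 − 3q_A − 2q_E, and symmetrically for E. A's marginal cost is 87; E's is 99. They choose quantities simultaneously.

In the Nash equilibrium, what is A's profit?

Firm A's profit: π = q_A(277 − 3q_A − 2q_E) − 87q_A.
∂π/∂q_A = 190 − 6q_A − 2q_E = 0 ⇒ q_A = 95/3 − (1/3)q_E.
Similarly q_E = 89/3 − (1/3)q_A.
Substituting the second reaction function into the first: q_A = 95/3 − (1/3)(89/3 − (1/3)q_A), which gives (8/9)q_A = 196/9 ⇒ q_A = 24.5.
Then q_E = 89/3 − (1/3)·24.5 = 21.5.
P_A = 277 − 3·24.5 − 2·21.5 = 160.5.
Profit = (160.5 − 87)·24.5 = 1800.75.

1800.75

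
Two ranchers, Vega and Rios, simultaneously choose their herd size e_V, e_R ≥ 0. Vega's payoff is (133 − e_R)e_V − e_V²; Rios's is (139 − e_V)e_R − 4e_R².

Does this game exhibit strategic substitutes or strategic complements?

Expanding Vega's payoff: 133e_V − e_Re_V − e_V².
∂π/∂e_V = 133 − e_R − 2e_V = 0, so e_V = 66.5 − 0.5e_R.
The best-response slope de_V/de_R = −0.5 < 0: the reaction function is downward-sloping, so the choices are strategic substitutes.

strategic substitutes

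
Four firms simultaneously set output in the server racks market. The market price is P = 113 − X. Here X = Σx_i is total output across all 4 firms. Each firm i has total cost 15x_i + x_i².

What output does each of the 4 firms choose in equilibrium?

14

A representative firm's profit is π_i = x_i(113 − X) − 15x_i − x_i², with X = x_i + Σ_{j≠i} x_j.
First-order condition: 98 − 4x_i − Σ_{j≠i} x_j = 0.
With identical firms, set every x_j = x: then 98 − 4x − 3x = 0, i.e. x = 98/7 = 14.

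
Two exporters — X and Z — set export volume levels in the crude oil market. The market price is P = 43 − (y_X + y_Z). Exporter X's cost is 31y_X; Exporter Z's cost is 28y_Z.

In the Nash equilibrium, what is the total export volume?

9

Exporter X's profit: π = y_X(43 − (y_X + y_Z)) − 31y_X.
∂π/∂y_X = 12 − 2y_X − y_Z = 0, so y_X = 6 − 0.5y_Z.
By the same steps for Z: y_Z = 7.5 − 0.5y_X.
Plugging y_Z into X's best response: y_X = 6 − 0.5(7.5 − 0.5y_X) ⇒ 0.75y_X = 2.25, so y_X = 3.
Then y_Z = 7.5 − 0.5·3 = 6.
Total export volume: 3 + 6 = 9.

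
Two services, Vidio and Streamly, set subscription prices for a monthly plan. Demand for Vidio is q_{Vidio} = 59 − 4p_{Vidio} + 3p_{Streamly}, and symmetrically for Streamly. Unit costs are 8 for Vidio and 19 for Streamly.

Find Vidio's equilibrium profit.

635.04

Vidio's profit: π = (p_{Vidio} − 8)(59 − 4p_{Vidio} + 3p_{Streamly}).
∂π/∂p_{Vidio} = 91 − 8p_{Vidio} + 3p_{Streamly} = 0 ⇒ p_{Vidio} = 11.375 + 0.375p_{Streamly}.
Similarly p_{Streamly} = 16.875 + 0.375p_{Vidio}.
Plugging p_{Streamly} into Vidio's best response: p_{Vidio} = 11.375 + 0.375(16.875 + 0.375p_{Vidio}) ⇒ (55/64)p_{Vidio} = 1133/64, so p_{Vidio} = 20.6.
Then p_{Streamly} = 16.875 + 0.375·20.6 = 24.6.
q_{Vidio} = 59 − 4·20.6 + 3·24.6 = 50.4.
Profit = (20.6 − 8)·50.4 = 635.04.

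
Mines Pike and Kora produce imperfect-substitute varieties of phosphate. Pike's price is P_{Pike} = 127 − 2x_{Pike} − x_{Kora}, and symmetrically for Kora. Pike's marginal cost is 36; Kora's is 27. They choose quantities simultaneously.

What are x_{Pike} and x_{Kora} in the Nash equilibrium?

Mine Pike's profit: π = x_{Pike}(127 − 2x_{Pike} − x_{Kora}) − 36x_{Pike}.
∂π/∂x_{Pike} = 91 − 4x_{Pike} − x_{Kora} = 0 ⇒ x_{Pike} = 22.75 − 0.25x_{Kora}.
Similarly x_{Kora} = 25 − 0.25x_{Pike}.
Solving the two reaction functions simultaneously: (1 − (−0.25)(−0.25))x_{Pike} = 22.75 − 0.25·25, so 0.9375x_{Pike} = 16.5 and x_{Pike} = 17.6.
Then x_{Kora} = 25 − 0.25·17.6 = 20.6.

17.6, 20.6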